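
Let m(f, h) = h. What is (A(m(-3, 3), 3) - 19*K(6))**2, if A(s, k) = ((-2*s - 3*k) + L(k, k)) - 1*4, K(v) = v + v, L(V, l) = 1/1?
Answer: 60516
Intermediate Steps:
L(V, l) = 1
K(v) = 2*v
A(s, k) = -3 - 3*k - 2*s (A(s, k) = ((-2*s - 3*k) + 1) - 1*4 = ((-3*k - 2*s) + 1) - 4 = (1 - 3*k - 2*s) - 4 = -3 - 3*k - 2*s)
(A(m(-3, 3), 3) - 19*K(6))**2 = ((-3 - 3*3 - 2*3) - 38*6)**2 = ((-3 - 9 - 6) - 19*12)**2 = (-18 - 228)**2 = (-246)**2 = 60516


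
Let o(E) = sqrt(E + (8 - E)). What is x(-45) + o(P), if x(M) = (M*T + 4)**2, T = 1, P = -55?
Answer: 1681 + 2*sqrt(2) ≈ 1683.8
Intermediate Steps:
o(E) = 2*sqrt(2) (o(E) = sqrt(8) = 2*sqrt(2))
x(M) = (4 + M)**2 (x(M) = (M*1 + 4)**2 = (M + 4)**2 = (4 + M)**2)
x(-45) + o(P) = (4 - 45)**2 + 2*sqrt(2) = (-41)**2 + 2*sqrt(2) = 1681 + 2*sqrt(2)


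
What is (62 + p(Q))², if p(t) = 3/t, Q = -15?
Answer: 95481/25 ≈ 3819.2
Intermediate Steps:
(62 + p(Q))² = (62 + 3/(-15))² = (62 + 3*(-1/15))² = (62 - ⅕)² = (309/5)² = 95481/25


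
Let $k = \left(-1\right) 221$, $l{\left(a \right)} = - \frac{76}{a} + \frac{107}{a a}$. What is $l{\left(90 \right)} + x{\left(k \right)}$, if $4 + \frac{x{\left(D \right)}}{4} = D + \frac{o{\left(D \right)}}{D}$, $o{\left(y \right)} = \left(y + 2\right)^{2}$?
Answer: $- \frac{3166514393}{1790100} \approx -1768.9$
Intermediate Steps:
$o{\left(y \right)} = \left(2 + y\right)^{2}$
$l{\left(a \right)} = - \frac{76}{a} + \frac{107}{a^{2}}$
$k = -221$
$x{\left(D \right)} = -16 + 4 D + \frac{4 \left(2 + D\right)^{2}}{D}$ ($x{\left(D \right)} = -16 + 4 \left(D + \frac{\left(2 + D\right)^{2}}{D}\right) = -16 + \left(4 D + \frac{4 \left(2 + D\right)^{2}}{D}\right) = -16 + 4 D + \frac{4 \left(2 + D\right)^{2}}{D}$)
$l{\left(90 \right)} + x{\left(k \right)} = \frac{107 - 6840}{8100} + \left(8 \left(-221\right) + \frac{16}{-221}\right) = \frac{107 - 6840}{8100} + \left(-1768 + 16 \left(- \frac{1}{221}\right)\right) = \frac{1}{8100} \left(-6733\right) - \frac{390744}{221} = - \frac{6733}{8100} - \frac{390744}{221} = - \frac{3166514393}{1790100}$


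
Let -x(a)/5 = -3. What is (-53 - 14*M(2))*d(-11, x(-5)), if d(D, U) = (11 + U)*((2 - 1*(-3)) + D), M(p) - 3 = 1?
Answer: 17004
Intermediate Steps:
M(p) = 4 (M(p) = 3 + 1 = 4)
x(a) = 15 (x(a) = -5*(-3) = 15)
d(D, U) = (5 + D)*(11 + U) (d(D, U) = (11 + U)*((2 + 3) + D) = (11 + U)*(5 + D) = (5 + D)*(11 + U))
(-53 - 14*M(2))*d(-11, x(-5)) = (-53 - 14*4)*(55 + 5*15 + 11*(-11) - 11*15) = (-53 - 56)*(55 + 75 - 121 - 165) = -109*(-156) = 17004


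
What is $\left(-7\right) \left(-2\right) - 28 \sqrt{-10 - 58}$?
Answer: $14 - 56 i \sqrt{17} \approx 14.0 - 230.89 i$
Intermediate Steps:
$\left(-7\right) \left(-2\right) - 28 \sqrt{-10 - 58} = 14 - 28 \sqrt{-68} = 14 - 28 \cdot 2 i \sqrt{17} = 14 - 56 i \sqrt{17}$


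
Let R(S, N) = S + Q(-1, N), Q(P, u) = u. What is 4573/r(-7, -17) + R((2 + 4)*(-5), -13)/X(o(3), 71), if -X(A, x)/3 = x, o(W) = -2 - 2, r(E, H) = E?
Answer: -973748/1491 ≈ -653.08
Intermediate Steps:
o(W) = -4
X(A, x) = -3*x
R(S, N) = N + S (R(S, N) = S + N = N + S)
4573/r(-7, -17) + R((2 + 4)*(-5), -13)/X(o(3), 71) = 4573/(-7) + (-13 + (2 + 4)*(-5))/((-3*71)) = 4573*(-⅐) + (-13 + 6*(-5))/(-213) = -4573/7 + (-13 - 30)*(-1/213) = -4573/7 - 43*(-1/213) = -4573/7 + 43/213 = -973748/1491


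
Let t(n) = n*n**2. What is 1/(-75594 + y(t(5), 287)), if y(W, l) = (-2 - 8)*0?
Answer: -1/75594 ≈ -1.3229e-5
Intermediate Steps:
t(n) = n**3
y(W, l) = 0 (y(W, l) = -10*0 = 0)
1/(-75594 + y(t(5), 287)) = 1/(-75594 + 0) = 1/(-75594) = -1/75594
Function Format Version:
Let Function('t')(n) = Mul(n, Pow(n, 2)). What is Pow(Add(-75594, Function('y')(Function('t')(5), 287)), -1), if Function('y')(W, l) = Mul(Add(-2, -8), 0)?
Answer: Rational(-1, 75594) ≈ -1.3229e-5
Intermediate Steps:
Function('t')(n) = Pow(n, 3)
Function('y')(W, l) = 0 (Function('y')(W, l) = Mul(-10, 0) = 0)
Pow(Add(-75594, Function('y')(Function('t')(5), 287)), -1) = Pow(Add(-75594, 0), -1) = Pow(-75594, -1) = Rational(-1, 75594)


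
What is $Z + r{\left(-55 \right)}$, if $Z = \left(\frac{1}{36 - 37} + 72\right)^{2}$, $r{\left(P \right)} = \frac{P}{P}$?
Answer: $5042$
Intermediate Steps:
$r{\left(P \right)} = 1$
$Z = 5041$ ($Z = \left(\frac{1}{-1} + 72\right)^{2} = \left(-1 + 72\right)^{2} = 71^{2} = 5041$)
$Z + r{\left(-55 \right)} = 5041 + 1 = 5042$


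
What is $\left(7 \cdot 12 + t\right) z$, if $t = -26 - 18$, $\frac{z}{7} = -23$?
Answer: $-6440$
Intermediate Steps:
$z = -161$ ($z = 7 \left(-23\right) = -161$)
$t = -44$
$\left(7 \cdot 12 + t\right) z = \left(7 \cdot 12 - 44\right) \left(-161\right) = \left(84 - 44\right) \left(-161\right) = 40 \left(-161\right) = -6440$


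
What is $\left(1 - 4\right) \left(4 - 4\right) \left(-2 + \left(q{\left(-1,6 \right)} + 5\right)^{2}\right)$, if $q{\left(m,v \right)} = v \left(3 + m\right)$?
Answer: $0$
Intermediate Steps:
$\left(1 - 4\right) \left(4 - 4\right) \left(-2 + \left(q{\left(-1,6 \right)} + 5\right)^{2}\right) = \left(1 - 4\right) \left(4 - 4\right) \left(-2 + \left(6 \left(3 - 1\right) + 5\right)^{2}\right) = - 3 \cdot 0 \left(-2 + \left(6 \cdot 2 + 5\right)^{2}\right) = - 3 \cdot 0 \left(-2 + \left(12 + 5\right)^{2}\right) = - 3 \cdot 0 \left(-2 + 17^{2}\right) = - 3 \cdot 0 \left(-2 + 289\right) = - 3 \cdot 0 \cdot 287 = \left(-3\right) 0 = 0$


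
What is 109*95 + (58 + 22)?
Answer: 10435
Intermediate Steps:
109*95 + (58 + 22) = 10355 + 80 = 10435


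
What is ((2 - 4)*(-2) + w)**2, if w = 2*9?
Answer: 484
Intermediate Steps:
w = 18
((2 - 4)*(-2) + w)**2 = ((2 - 4)*(-2) + 18)**2 = (-2*(-2) + 18)**2 = (4 + 18)**2 = 22**2 = 484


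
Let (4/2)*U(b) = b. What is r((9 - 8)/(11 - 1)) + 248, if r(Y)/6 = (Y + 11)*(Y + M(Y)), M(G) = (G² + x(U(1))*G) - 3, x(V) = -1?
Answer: 24433/500 ≈ 48.866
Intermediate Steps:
U(b) = b/2
M(G) = -3 + G² - G (M(G) = (G² - G) - 3 = -3 + G² - G)
r(Y) = 6*(-3 + Y²)*(11 + Y) (r(Y) = 6*((Y + 11)*(Y + (-3 + Y² - Y))) = 6*((11 + Y)*(-3 + Y²)) = 6*((-3 + Y²)*(11 + Y)) = 6*(-3 + Y²)*(11 + Y))
r((9 - 8)/(11 - 1)) + 248 = (-198 - 18*(9 - 8)/(11 - 1) + 6*((9 - 8)/(11 - 1))³ + 66*((9 - 8)/(11 - 1))²) + 248 = (-198 - 18/10 + 6*(1/10)³ + 66*(1/10)²) + 248 = (-198 - 18/10 + 6*(1*(⅒))³ + 66*(1*(⅒))²) + 248 = (-198 - 18*⅒ + 6*(⅒)³ + 66*(⅒)²) + 248 = (-198 - 9/5 + 6*(1/1000) + 66*(1/100)) + 248 = (-198 - 9/5 + 3/500 + 33/50) + 248 = -99567/500 + 248 = 24433/500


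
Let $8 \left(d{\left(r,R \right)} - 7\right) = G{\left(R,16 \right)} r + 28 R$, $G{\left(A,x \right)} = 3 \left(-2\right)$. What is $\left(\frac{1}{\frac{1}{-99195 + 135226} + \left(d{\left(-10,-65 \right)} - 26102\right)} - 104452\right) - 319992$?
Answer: $- \frac{402439025131247}{948155764} \approx -4.2444 \cdot 10^{5}$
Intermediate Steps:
$G{\left(A,x \right)} = -6$
$d{\left(r,R \right)} = 7 - \frac{3 r}{4} + \frac{7 R}{2}$ ($d{\left(r,R \right)} = 7 + \frac{- 6 r + 28 R}{8} = 7 + \left(- \frac{3 r}{4} + \frac{7 R}{2}\right) = 7 - \frac{3 r}{4} + \frac{7 R}{2}$)
$\left(\frac{1}{\frac{1}{-99195 + 135226} + \left(d{\left(-10,-65 \right)} - 26102\right)} - 104452\right) - 319992 = \left(\frac{1}{\frac{1}{-99195 + 135226} + \left(\left(7 - - \frac{15}{2} + \frac{7}{2} \left(-65\right)\right) - 26102\right)} - 104452\right) - 319992 = \left(\frac{1}{\frac{1}{36031} + \left(\left(7 + \frac{15}{2} - \frac{455}{2}\right) - 26102\right)} - 104452\right) - 319992 = \left(\frac{1}{\frac{1}{36031} - 26315} - 104452\right) - 319992 = \left(\frac{1}{- \frac{948155764}{36031}} - 104452\right) - 319992 = \left(- \frac{36031}{948155764} - 104452\right) - 319992 = - \frac{99036765897359}{948155764} - 319992 = - \frac{402439025131247}{948155764}$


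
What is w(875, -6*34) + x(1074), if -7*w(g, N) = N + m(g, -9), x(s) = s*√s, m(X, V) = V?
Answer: 213/7 + 1074*√1074 ≈ 35228.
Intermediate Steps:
x(s) = s^(3/2)
w(g, N) = 9/7 - N/7 (w(g, N) = -(N - 9)/7 = -(-9 + N)/7 = 9/7 - N/7)
w(875, -6*34) + x(1074) = (9/7 - (-6)*34/7) + 1074^(3/2) = (9/7 - ⅐*(-204)) + 1074*√1074 = (9/7 + 204/7) + 1074*√1074 = 213/7 + 1074*√1074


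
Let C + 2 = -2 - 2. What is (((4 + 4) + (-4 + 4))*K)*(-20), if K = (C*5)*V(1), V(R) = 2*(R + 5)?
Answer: 57600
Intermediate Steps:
C = -6 (C = -2 + (-2 - 2) = -2 - 4 = -6)
V(R) = 10 + 2*R (V(R) = 2*(5 + R) = 10 + 2*R)
K = -360 (K = (-6*5)*(10 + 2*1) = -30*(10 + 2) = -30*12 = -360)
(((4 + 4) + (-4 + 4))*K)*(-20) = (((4 + 4) + (-4 + 4))*(-360))*(-20) = ((8 + 0)*(-360))*(-20) = (8*(-360))*(-20) = -2880*(-20) = 57600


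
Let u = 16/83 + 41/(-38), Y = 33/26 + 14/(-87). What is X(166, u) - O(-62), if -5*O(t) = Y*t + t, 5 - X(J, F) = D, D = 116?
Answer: -775544/5655 ≈ -137.14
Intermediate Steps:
Y = 2507/2262 (Y = 33*(1/26) + 14*(-1/87) = 33/26 - 14/87 = 2507/2262 ≈ 1.1083)
u = -2795/3154 (u = 16*(1/83) + 41*(-1/38) = 16/83 - 41/38 = -2795/3154 ≈ -0.88618)
X(J, F) = -111 (X(J, F) = 5 - 1*116 = 5 - 116 = -111)
O(t) = -4769*t/11310 (O(t) = -(2507*t/2262 + t)/5 = -4769*t/11310)
X(166, u) - O(-62) = -111 - (-4769)*(-62)/11310 = -111 - 1*147839/5655 = -111 - 147839/5655 = -775544/5655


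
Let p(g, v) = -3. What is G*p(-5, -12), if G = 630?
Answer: -1890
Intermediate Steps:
G*p(-5, -12) = 630*(-3) = -1890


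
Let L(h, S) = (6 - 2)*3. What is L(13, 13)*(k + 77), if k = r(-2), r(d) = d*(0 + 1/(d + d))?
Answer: 930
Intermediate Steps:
r(d) = ½ (r(d) = d*(0 + 1/(2*d)) = d*(1/(2*d)) = ½)
k = ½ ≈ 0.50000
L(h, S) = 12 (L(h, S) = 4*3 = 12)
L(13, 13)*(k + 77) = 12*(½ + 77) = 12*(155/2) = 930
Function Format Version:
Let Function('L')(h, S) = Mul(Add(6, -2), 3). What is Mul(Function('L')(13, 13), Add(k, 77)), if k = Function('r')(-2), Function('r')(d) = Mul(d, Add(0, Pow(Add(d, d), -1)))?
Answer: 930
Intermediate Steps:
Function('r')(d) = Rational(1, 2) (Function('r')(d) = Mul(d, Add(0, Pow(Mul(2, d), -1))) = Mul(d, Add(0, Mul(Rational(1, 2), Pow(d, -1)))) = Mul(d, Mul(Rational(1, 2), Pow(d, -1))) = Rational(1, 2))
k = Rational(1, 2) ≈ 0.50000
Function('L')(h, S) = 12 (Function('L')(h, S) = Mul(4, 3) = 12)
Mul(Function('L')(13, 13), Add(k, 77)) = Mul(12, Add(Rational(1, 2), 77)) = Mul(12, Rational(155, 2)) = 930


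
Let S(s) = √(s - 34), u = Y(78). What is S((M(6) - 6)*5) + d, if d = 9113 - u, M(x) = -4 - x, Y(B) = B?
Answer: 9035 + I*√114 ≈ 9035.0 + 10.677*I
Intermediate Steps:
u = 78
S(s) = √(-34 + s)
d = 9035 (d = 9113 - 1*78 = 9113 - 78 = 9035)
S((M(6) - 6)*5) + d = √(-34 + ((-4 - 1*6) - 6)*5) + 9035 = √(-34 + ((-4 - 6) - 6)*5) + 9035 = √(-34 + (-10 - 6)*5) + 9035 = √(-34 - 16*5) + 9035 = √(-34 - 80) + 9035 = √(-114) + 9035 = I*√114 + 9035 = 9035 + I*√114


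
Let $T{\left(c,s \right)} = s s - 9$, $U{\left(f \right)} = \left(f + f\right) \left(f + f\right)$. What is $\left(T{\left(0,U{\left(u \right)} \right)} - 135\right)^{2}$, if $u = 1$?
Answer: $16384$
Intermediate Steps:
$U{\left(f \right)} = 4 f^{2}$ ($U{\left(f \right)} = 2 f 2 f = 4 f^{2}$)
$T{\left(c,s \right)} = -9 + s^{2}$ ($T{\left(c,s \right)} = s^{2} - 9 = -9 + s^{2}$)
$\left(T{\left(0,U{\left(u \right)} \right)} - 135\right)^{2} = \left(\left(-9 + \left(4 \cdot 1^{2}\right)^{2}\right) - 135\right)^{2} = \left(\left(-9 + \left(4 \cdot 1\right)^{2}\right) - 135\right)^{2} = \left(\left(-9 + 4^{2}\right) - 135\right)^{2} = \left(\left(-9 + 16\right) - 135\right)^{2} = \left(7 - 135\right)^{2} = \left(-128\right)^{2} = 16384$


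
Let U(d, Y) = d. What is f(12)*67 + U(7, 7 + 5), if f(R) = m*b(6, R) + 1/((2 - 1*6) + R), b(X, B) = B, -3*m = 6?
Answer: -12741/8 ≈ -1592.6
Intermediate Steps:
m = -2 (m = -⅓*6 = -2)
f(R) = 1/(-4 + R) - 2*R (f(R) = -2*R + 1/((2 - 1*6) + R) = -2*R + 1/((2 - 6) + R) = -2*R + 1/(-4 + R) = 1/(-4 + R) - 2*R)
f(12)*67 + U(7, 7 + 5) = ((1 - 2*12² + 8*12)/(-4 + 12))*67 + 7 = ((1 - 2*144 + 96)/8)*67 + 7 = ((1 - 288 + 96)/8)*67 + 7 = ((⅛)*(-191))*67 + 7 = -191/8*67 + 7 = -12797/8 + 7 = -12741/8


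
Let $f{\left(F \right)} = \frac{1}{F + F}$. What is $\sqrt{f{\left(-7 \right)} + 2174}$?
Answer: $\frac{\sqrt{426090}}{14} \approx 46.625$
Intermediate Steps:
$f{\left(F \right)} = \frac{1}{2 F}$
$\sqrt{f{\left(-7 \right)} + 2174} = \sqrt{\frac{1}{2 \left(-7\right)} + 2174} = \sqrt{\frac{1}{2} \left(- \frac{1}{7}\right) + 2174} = \sqrt{- \frac{1}{14} + 2174} = \sqrt{\frac{30435}{14}} = \frac{\sqrt{426090}}{14}$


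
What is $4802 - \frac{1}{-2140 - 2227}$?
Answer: $\frac{20970335}{4367} \approx 4802.0$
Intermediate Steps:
$4802 - \frac{1}{-2140 - 2227} = 4802 - \frac{1}{-4367} = 4802 - - \frac{1}{4367} = 4802 + \frac{1}{4367} = \frac{20970335}{4367}$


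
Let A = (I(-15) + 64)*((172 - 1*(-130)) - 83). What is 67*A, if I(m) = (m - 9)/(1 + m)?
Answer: 6749580/7 ≈ 9.6423e+5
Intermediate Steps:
I(m) = (-9 + m)/(1 + m)
A = 100740/7 (A = ((-9 - 15)/(1 - 15) + 64)*((172 - 1*(-130)) - 83) = (-24/(-14) + 64)*((172 + 130) - 83) = (-1/14*(-24) + 64)*(302 - 83) = (12/7 + 64)*219 = (460/7)*219 = 100740/7 ≈ 14391.)
67*A = 67*(100740/7) = 6749580/7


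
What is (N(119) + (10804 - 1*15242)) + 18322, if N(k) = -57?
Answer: 13827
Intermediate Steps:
(N(119) + (10804 - 1*15242)) + 18322 = (-57 + (10804 - 1*15242)) + 18322 = (-57 + (10804 - 15242)) + 18322 = (-57 - 4438) + 18322 = -4495 + 18322 = 13827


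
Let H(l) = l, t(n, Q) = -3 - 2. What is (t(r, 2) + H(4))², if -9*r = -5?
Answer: 1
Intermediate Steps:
r = 5/9 (r = -⅑*(-5) = 5/9 ≈ 0.55556)
t(n, Q) = -5
(t(r, 2) + H(4))² = (-5 + 4)² = (-1)² = 1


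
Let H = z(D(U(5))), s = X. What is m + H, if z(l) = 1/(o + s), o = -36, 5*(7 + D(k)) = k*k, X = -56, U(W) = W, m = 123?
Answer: 11315/92 ≈ 122.99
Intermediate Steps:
D(k) = -7 + k²/5 (D(k) = -7 + (k*k)/5 = -7 + k²/5)
s = -56
z(l) = -1/92 (z(l) = 1/(-36 - 56) = 1/(-92) = -1/92)
H = -1/92 ≈ -0.010870
m + H = 123 - 1/92 = 11315/92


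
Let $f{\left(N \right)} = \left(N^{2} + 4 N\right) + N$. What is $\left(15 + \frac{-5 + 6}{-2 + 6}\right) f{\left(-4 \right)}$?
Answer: $-61$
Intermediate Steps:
$f{\left(N \right)} = N^{2} + 5 N$
$\left(15 + \frac{-5 + 6}{-2 + 6}\right) f{\left(-4 \right)} = \left(15 + \frac{-5 + 6}{-2 + 6}\right) \left(- 4 \left(5 - 4\right)\right) = \left(15 + 1 \cdot \frac{1}{4}\right) \left(\left(-4\right) 1\right) = \left(15 + 1 \cdot \frac{1}{4}\right) \left(-4\right) = \left(15 + \frac{1}{4}\right) \left(-4\right) = \frac{61}{4} \left(-4\right) = -61$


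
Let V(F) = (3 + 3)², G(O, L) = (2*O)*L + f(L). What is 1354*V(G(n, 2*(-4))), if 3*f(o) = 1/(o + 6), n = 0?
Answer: 48744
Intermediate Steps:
f(o) = 1/(3*(6 + o)) (f(o) = 1/(3*(o + 6)) = 1/(3*(6 + o)))
G(O, L) = 1/(3*(6 + L)) + 2*L*O (G(O, L) = (2*O)*L + 1/(3*(6 + L)) = 2*L*O + 1/(3*(6 + L)) = 1/(3*(6 + L)) + 2*L*O)
V(F) = 36 (V(F) = 6² = 36)
1354*V(G(n, 2*(-4))) = 1354*36 = 48744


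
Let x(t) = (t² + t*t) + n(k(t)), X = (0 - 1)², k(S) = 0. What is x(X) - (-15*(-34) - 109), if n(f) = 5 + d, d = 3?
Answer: -391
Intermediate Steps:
n(f) = 8 (n(f) = 5 + 3 = 8)
X = 1 (X = (-1)² = 1)
x(t) = 8 + 2*t² (x(t) = (t² + t*t) + 8 = (t² + t²) + 8 = 2*t² + 8 = 8 + 2*t²)
x(X) - (-15*(-34) - 109) = (8 + 2*1²) - (-15*(-34) - 109) = (8 + 2*1) - (510 - 109) = (8 + 2) - 1*401 = 10 - 401 = -391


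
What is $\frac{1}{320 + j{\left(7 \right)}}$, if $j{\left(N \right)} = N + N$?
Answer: $\frac{1}{334} \approx 0.002994$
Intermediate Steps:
$j{\left(N \right)} = 2 N$
$\frac{1}{320 + j{\left(7 \right)}} = \frac{1}{320 + 2 \cdot 7} = \frac{1}{320 + 14} = \frac{1}{334}$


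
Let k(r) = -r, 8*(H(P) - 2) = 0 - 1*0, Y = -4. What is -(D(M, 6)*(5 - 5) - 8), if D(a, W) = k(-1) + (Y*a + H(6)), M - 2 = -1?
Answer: 8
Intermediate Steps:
M = 1 (M = 2 - 1 = 1)
H(P) = 2 (H(P) = 2 + (0 - 1*0)/8 = 2 + (0 + 0)/8 = 2 + (1/8)*0 = 2 + 0 = 2)
D(a, W) = 3 - 4*a (D(a, W) = -1*(-1) + (-4*a + 2) = 1 + (2 - 4*a) = 3 - 4*a)
-(D(M, 6)*(5 - 5) - 8) = -((3 - 4*1)*(5 - 5) - 8) = -((3 - 4)*0 - 8) = -(-1*0 - 8) = -(0 - 8) = -1*(-8) = 8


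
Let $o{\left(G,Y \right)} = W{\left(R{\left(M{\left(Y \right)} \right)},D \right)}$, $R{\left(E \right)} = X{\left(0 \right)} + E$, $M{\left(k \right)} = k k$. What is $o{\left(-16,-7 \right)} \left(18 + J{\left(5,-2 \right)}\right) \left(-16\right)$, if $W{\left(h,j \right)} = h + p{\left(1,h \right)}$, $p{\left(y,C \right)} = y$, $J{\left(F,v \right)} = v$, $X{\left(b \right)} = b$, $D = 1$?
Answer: $-12800$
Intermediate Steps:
$M{\left(k \right)} = k^{2}$
$R{\left(E \right)} = E$ ($R{\left(E \right)} = 0 + E = E$)
$W{\left(h,j \right)} = 1 + h$ ($W{\left(h,j \right)} = h + 1 = 1 + h$)
$o{\left(G,Y \right)} = 1 + Y^{2}$
$o{\left(-16,-7 \right)} \left(18 + J{\left(5,-2 \right)}\right) \left(-16\right) = \left(1 + \left(-7\right)^{2}\right) \left(18 - 2\right) \left(-16\right) = \left(1 + 49\right) 16 \left(-16\right) = 50 \left(-256\right) = -12800$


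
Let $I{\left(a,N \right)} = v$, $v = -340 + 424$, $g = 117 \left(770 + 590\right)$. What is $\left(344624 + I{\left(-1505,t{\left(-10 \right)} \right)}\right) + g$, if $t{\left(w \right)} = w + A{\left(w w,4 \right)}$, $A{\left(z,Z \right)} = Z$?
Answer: $503828$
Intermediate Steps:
$t{\left(w \right)} = 4 + w$ ($t{\left(w \right)} = w + 4 = 4 + w$)
$g = 159120$ ($g = 117 \cdot 1360 = 159120$)
$v = 84$
$I{\left(a,N \right)} = 84$
$\left(344624 + I{\left(-1505,t{\left(-10 \right)} \right)}\right) + g = \left(344624 + 84\right) + 159120 = 344708 + 159120 = 503828$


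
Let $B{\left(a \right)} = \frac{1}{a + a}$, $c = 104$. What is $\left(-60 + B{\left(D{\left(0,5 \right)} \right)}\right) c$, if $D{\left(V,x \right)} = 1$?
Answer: $-6188$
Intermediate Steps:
$B{\left(a \right)} = \frac{1}{2 a}$
$\left(-60 + B{\left(D{\left(0,5 \right)} \right)}\right) c = \left(-60 + \frac{1}{2 \cdot 1}\right) 104 = \left(-60 + \frac{1}{2} \cdot 1\right) 104 = \left(-60 + \frac{1}{2}\right) 104 = \left(- \frac{119}{2}\right) 104 = -6188$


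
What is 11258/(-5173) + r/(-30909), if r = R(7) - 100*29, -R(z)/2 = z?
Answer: -332899400/159892257 ≈ -2.0820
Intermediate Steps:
R(z) = -2*z
r = -2914 (r = -2*7 - 100*29 = -14 - 2900 = -2914)
11258/(-5173) + r/(-30909) = 11258/(-5173) - 2914/(-30909) = 11258*(-1/5173) - 2914*(-1/30909) = -11258/5173 + 2914/30909 = -332899400/159892257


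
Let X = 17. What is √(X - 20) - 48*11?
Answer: -528 + I*√3 ≈ -528.0 + 1.732*I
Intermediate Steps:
√(X - 20) - 48*11 = √(17 - 20) - 48*11 = √(-3) - 528 = I*√3 - 528 = -528 + I*√3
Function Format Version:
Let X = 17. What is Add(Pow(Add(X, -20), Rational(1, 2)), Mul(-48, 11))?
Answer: Add(-528, Mul(I, Pow(3, Rational(1, 2)))) ≈ Add(-528.00, Mul(1.7320, I))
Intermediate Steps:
Add(Pow(Add(X, -20), Rational(1, 2)), Mul(-48, 11)) = Add(Pow(Add(17, -20), Rational(1, 2)), Mul(-48, 11)) = Add(Pow(-3, Rational(1, 2)), -528) = Add(Mul(I, Pow(3, Rational(1, 2))), -528) = Add(-528, Mul(I, Pow(3, Rational(1, 2))))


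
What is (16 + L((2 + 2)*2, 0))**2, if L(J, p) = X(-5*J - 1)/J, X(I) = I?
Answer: 7569/64 ≈ 118.27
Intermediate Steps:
L(J, p) = (-1 - 5*J)/J (L(J, p) = (-5*J - 1)/J = (-1 - 5*J)/J)
(16 + L((2 + 2)*2, 0))**2 = (16 + (-5 - 1/((2 + 2)*2)))**2 = (16 + (-5 - 1/(4*2)))**2 = (16 + (-5 - 1/8))**2 = (16 - 41/8)**2 = (87/8)**2 = 7569/64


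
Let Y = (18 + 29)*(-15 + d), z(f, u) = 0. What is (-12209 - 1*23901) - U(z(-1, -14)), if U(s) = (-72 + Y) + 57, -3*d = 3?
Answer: -35343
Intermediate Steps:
d = -1 (d = -1/3*3 = -1)
Y = -752 (Y = (18 + 29)*(-15 - 1) = 47*(-16) = -752)
U(s) = -767 (U(s) = (-72 - 752) + 57 = -824 + 57 = -767)
(-12209 - 1*23901) - U(z(-1, -14)) = (-12209 - 1*23901) - 1*(-767) = (-12209 - 23901) + 767 = -36110 + 767 = -35343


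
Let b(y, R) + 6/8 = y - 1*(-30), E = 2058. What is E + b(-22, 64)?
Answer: 8261/4 ≈ 2065.3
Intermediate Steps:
b(y, R) = 117/4 + y (b(y, R) = -¾ + (y - 1*(-30)) = -¾ + (y + 30) = -¾ + (30 + y) = 117/4 + y)
E + b(-22, 64) = 2058 + (117/4 - 22) = 2058 + 29/4 = 8261/4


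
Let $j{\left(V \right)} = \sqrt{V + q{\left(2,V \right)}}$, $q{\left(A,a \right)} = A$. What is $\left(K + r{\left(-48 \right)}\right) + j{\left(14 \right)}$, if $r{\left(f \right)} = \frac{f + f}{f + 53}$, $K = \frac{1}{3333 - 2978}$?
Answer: $- \frac{1079}{71} \approx -15.197$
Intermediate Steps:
$K = \frac{1}{355} \approx 0.0028169$
$j{\left(V \right)} = \sqrt{2 + V}$ ($j{\left(V \right)} = \sqrt{V + 2} = \sqrt{2 + V}$)
$r{\left(f \right)} = \frac{2 f}{53 + f}$
$\left(K + r{\left(-48 \right)}\right) + j{\left(14 \right)} = \left(\frac{1}{355} + 2 \left(-48\right) \frac{1}{53 - 48}\right) + \sqrt{2 + 14} = \left(\frac{1}{355} + 2 \left(-48\right) \frac{1}{5}\right) + \sqrt{16} = \left(\frac{1}{355} + 2 \left(-48\right) \frac{1}{5}\right) + 4 = \left(\frac{1}{355} - \frac{96}{5}\right) + 4 = - \frac{1363}{71} + 4 = - \frac{1079}{71}$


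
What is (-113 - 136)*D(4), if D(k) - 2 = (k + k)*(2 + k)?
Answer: -12450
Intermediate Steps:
D(k) = 2 + 2*k*(2 + k) (D(k) = 2 + (k + k)*(2 + k) = 2 + (2*k)*(2 + k) = 2 + 2*k*(2 + k))
(-113 - 136)*D(4) = (-113 - 136)*(2 + 2*4² + 4*4) = -249*(2 + 2*16 + 16) = -249*(2 + 32 + 16) = -249*50 = -12450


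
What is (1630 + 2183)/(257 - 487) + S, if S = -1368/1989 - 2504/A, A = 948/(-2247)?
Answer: 23763532413/4015570 ≈ 5917.8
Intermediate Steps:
A = -316/749 (A = 948*(-1/2247) = -316/749 ≈ -0.42190)
S = 103609146/17459 (S = -1368/1989 - 2504/(-316/749) = -1368*1/1989 - 2504*(-749/316) = -152/221 + 468874/79 = 103609146/17459 ≈ 5934.4)
(1630 + 2183)/(257 - 487) + S = (1630 + 2183)/(257 - 487) + 103609146/17459 = 3813/(-230) + 103609146/17459 = 3813*(-1/230) + 103609146/17459 = -3813/230 + 103609146/17459 = 23763532413/4015570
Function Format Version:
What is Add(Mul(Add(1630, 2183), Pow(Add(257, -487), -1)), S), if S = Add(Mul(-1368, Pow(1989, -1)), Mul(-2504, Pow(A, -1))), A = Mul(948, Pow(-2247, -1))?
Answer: Rational(23763532413, 4015570) ≈ 5917.8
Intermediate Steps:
A = Rational(-316, 749) (A = Mul(948, Rational(-1, 2247)) = Rational(-316, 749) ≈ -0.42190)
S = Rational(103609146, 17459) (S = Add(Mul(-1368, Pow(1989, -1)), Mul(-2504, Pow(Rational(-316, 749), -1))) = Add(Mul(-1368, Rational(1, 1989)), Mul(-2504, Rational(-749, 316))) = Add(Rational(-152, 221), Rational(468874, 79)) = Rational(103609146, 17459) ≈ 5934.4)
Add(Mul(Add(1630, 2183), Pow(Add(257, -487), -1)), S) = Add(Mul(Add(1630, 2183), Pow(Add(257, -487), -1)), Rational(103609146, 17459)) = Add(Mul(3813, Pow(-230, -1)), Rational(103609146, 17459)) = Add(Mul(3813, Rational(-1, 230)), Rational(103609146, 17459)) = Add(Rational(-3813, 230), Rational(103609146, 17459)) = Rational(23763532413, 4015570)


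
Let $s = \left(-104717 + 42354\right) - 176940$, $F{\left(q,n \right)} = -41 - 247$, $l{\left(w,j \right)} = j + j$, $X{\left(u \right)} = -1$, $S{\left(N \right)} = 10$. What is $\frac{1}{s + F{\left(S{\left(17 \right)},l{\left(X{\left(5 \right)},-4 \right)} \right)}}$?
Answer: $- \frac{1}{239591} \approx -4.1738 \cdot 10^{-6}$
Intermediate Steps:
$l{\left(w,j \right)} = 2 j$
$F{\left(q,n \right)} = -288$ ($F{\left(q,n \right)} = -41 - 247 = -288$)
$s = -239303$ ($s = -62363 - 176940 = -239303$)
$\frac{1}{s + F{\left(S{\left(17 \right)},l{\left(X{\left(5 \right)},-4 \right)} \right)}} = \frac{1}{-239303 - 288} = \frac{1}{-239591} = - \frac{1}{239591}$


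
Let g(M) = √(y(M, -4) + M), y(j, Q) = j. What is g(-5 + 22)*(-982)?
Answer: -982*√34 ≈ -5726.0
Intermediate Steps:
g(M) = √2*√M (g(M) = √(M + M) = √(2*M) = √2*√M)
g(-5 + 22)*(-982) = (√2*√(-5 + 22))*(-982) = (√2*√17)*(-982) = √34*(-982) = -982*√34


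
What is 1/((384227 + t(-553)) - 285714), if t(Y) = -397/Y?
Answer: 553/54478086 ≈ 1.0151e-5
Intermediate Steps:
1/((384227 + t(-553)) - 285714) = 1/((384227 - 397/(-553)) - 285714) = 1/((384227 - 397*(-1/553)) - 285714) = 1/((384227 + 397/553) - 285714) = 1/(212477928/553 - 285714) = 1/(54478086/553) = 553/54478086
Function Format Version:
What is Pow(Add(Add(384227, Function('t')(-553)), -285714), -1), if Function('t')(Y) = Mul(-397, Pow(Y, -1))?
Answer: Rational(553, 54478086) ≈ 1.0151e-5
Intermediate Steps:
Pow(Add(Add(384227, Function('t')(-553)), -285714), -1) = Pow(Add(Add(384227, Mul(-397, Pow(-553, -1))), -285714), -1) = Pow(Add(Add(384227, Mul(-397, Rational(-1, 553))), -285714), -1) = Pow(Add(Add(384227, Rational(397, 553)), -285714), -1) = Pow(Add(Rational(212477928, 553), -285714), -1) = Pow(Rational(54478086, 553), -1) = Rational(553, 54478086)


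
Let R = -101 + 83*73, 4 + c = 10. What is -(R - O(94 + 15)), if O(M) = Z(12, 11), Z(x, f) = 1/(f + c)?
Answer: -101285/17 ≈ -5957.9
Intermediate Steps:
c = 6 (c = -4 + 10 = 6)
Z(x, f) = 1/(6 + f) (Z(x, f) = 1/(f + 6) = 1/(6 + f))
O(M) = 1/17 (O(M) = 1/(6 + 11) = 1/17)
R = 5958 (R = -101 + 6059 = 5958)
-(R - O(94 + 15)) = -(5958 - 1*1/17) = -(5958 - 1/17) = -1*101285/17 = -101285/17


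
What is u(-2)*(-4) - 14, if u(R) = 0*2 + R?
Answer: -6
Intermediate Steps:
u(R) = R (u(R) = 0 + R = R)
u(-2)*(-4) - 14 = -2*(-4) - 14 = 8 - 14 = -6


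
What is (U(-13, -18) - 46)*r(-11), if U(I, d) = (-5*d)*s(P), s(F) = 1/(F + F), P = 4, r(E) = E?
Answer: 1529/4 ≈ 382.25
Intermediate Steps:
s(F) = 1/(2*F)
U(I, d) = -5*d/8 (U(I, d) = (-5*d)*((½)/4) = (-5*d)*((½)*(¼)) = -5*d*(⅛) = -5*d/8)
(U(-13, -18) - 46)*r(-11) = (-5/8*(-18) - 46)*(-11) = (45/4 - 46)*(-11) = -139/4*(-11) = 1529/4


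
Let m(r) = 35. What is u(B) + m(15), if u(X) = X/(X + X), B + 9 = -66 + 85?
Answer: 71/2 ≈ 35.500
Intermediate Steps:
B = 10 (B = -9 + (-66 + 85) = -9 + 19 = 10)
u(X) = 1/2 (u(X) = X/((2*X)) = (1/(2*X))*X = 1/2)
u(B) + m(15) = 1/2 + 35 = 71/2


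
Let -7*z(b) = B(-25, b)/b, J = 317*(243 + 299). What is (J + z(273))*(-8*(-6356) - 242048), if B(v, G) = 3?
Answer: -20925982850400/637 ≈ -3.2851e+10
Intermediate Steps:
J = 171814 (J = 317*542 = 171814)
z(b) = -3/(7*b)
(J + z(273))*(-8*(-6356) - 242048) = (171814 - 3/7/273)*(-8*(-6356) - 242048) = (171814 - 3/7*1/273)*(50848 - 242048) = (171814 - 1/637)*(-191200) = (109445517/637)*(-191200) = -20925982850400/637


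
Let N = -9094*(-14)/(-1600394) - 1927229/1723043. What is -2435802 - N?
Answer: -3358418423882805335/1378773839471 ≈ -2.4358e+6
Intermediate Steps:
N = -1651848335407/1378773839471 (N = 127316*(-1/1600394) - 1927229*1/1723043 = -63658/800197 - 1927229/1723043 = -1651848335407/1378773839471 ≈ -1.1981)
-2435802 - N = -2435802 - 1*(-1651848335407/1378773839471) = -2435802 + 1651848335407/1378773839471 = -3358418423882805335/1378773839471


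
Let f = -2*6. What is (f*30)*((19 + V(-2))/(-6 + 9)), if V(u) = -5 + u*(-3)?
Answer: -2400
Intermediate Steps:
f = -12
V(u) = -5 - 3*u
(f*30)*((19 + V(-2))/(-6 + 9)) = (-12*30)*((19 + (-5 - 3*(-2)))/(-6 + 9)) = -360*(19 + (-5 + 6))/3 = -360*(19 + 1)/3 = -7200/3 = -360*20/3 = -2400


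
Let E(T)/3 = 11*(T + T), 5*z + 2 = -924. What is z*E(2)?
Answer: -122232/5 ≈ -24446.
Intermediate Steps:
z = -926/5 (z = -⅖ + (⅕)*(-924) = -⅖ - 924/5 = -926/5 ≈ -185.20)
E(T) = 66*T (E(T) = 3*(11*(T + T)) = 3*(11*(2*T)) = 3*(22*T) = 66*T)
z*E(2) = -61116*2/5 = -926/5*132 = -122232/5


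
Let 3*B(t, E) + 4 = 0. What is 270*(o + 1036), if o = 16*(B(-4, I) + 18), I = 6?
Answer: 351720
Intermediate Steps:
B(t, E) = -4/3 (B(t, E) = -4/3 + (⅓)*0 = -4/3 + 0 = -4/3)
o = 800/3 (o = 16*(-4/3 + 18) = 16*(50/3) = 800/3 ≈ 266.67)
270*(o + 1036) = 270*(800/3 + 1036) = 270*(3908/3) = 351720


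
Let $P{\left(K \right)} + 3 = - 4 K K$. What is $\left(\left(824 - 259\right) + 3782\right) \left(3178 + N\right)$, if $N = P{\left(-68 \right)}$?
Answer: $-66600387$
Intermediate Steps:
$P{\left(K \right)} = -3 - 4 K^{2}$ ($P{\left(K \right)} = -3 + - 4 K K = -3 - 4 K^{2}$)
$N = -18499$ ($N = -3 - 4 \left(-68\right)^{2} = -3 - 18496 = -18499$)
$\left(\left(824 - 259\right) + 3782\right) \left(3178 + N\right) = \left(\left(824 - 259\right) + 3782\right) \left(3178 - 18499\right) = \left(565 + 3782\right) \left(-15321\right) = 4347 \left(-15321\right) = -66600387$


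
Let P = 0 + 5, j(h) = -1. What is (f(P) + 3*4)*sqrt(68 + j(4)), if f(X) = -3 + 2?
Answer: 11*sqrt(67) ≈ 90.039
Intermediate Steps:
P = 5
f(X) = -1
(f(P) + 3*4)*sqrt(68 + j(4)) = (-1 + 3*4)*sqrt(68 - 1) = (-1 + 12)*sqrt(67) = 11*sqrt(67)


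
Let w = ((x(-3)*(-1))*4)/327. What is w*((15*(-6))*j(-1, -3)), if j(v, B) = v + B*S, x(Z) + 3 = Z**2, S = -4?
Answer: 7920/109 ≈ 72.661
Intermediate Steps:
x(Z) = -3 + Z**2
j(v, B) = v - 4*B (j(v, B) = v + B*(-4) = v - 4*B)
w = -8/109 (w = (((-3 + (-3)**2)*(-1))*4)/327 = (((-3 + 9)*(-1))*4)*(1/327) = ((6*(-1))*4)*(1/327) = -6*4*(1/327) = -24*1/327 = -8/109 ≈ -0.073395)
w*((15*(-6))*j(-1, -3)) = -8*15*(-6)*(-1 - 4*(-3))/109 = -(-720)*(-1 + 12)/109 = -(-720)*11/109 = -8/109*(-990) = 7920/109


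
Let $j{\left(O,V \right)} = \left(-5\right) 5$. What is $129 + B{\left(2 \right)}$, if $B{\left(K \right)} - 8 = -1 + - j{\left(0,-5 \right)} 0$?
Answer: $136$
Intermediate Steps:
$j{\left(O,V \right)} = -25$
$B{\left(K \right)} = 7$ ($B{\left(K \right)} = 8 - \left(1 - \left(-1\right) \left(-25\right) 0\right) = 8 + \left(-1 + 25 \cdot 0\right) = 8 + \left(-1 + 0\right) = 8 - 1 = 7$)
$129 + B{\left(2 \right)} = 129 + 7 = 136$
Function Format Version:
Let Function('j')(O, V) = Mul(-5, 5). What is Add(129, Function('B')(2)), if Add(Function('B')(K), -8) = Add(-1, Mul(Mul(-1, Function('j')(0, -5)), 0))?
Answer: 136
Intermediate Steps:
Function('j')(O, V) = -25
Function('B')(K) = 7 (Function('B')(K) = Add(8, Add(-1, Mul(Mul(-1, -25), 0))) = Add(8, Add(-1, Mul(25, 0))) = Add(8, Add(-1, 0)) = Add(8, -1) = 7)
Add(129, Function('B')(2)) = Add(129, 7) = 136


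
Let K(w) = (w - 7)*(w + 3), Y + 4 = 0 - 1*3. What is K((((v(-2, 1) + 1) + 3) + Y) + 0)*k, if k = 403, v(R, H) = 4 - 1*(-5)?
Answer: -3627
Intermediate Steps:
v(R, H) = 9 (v(R, H) = 4 + 5 = 9)
Y = -7 (Y = -4 + (0 - 1*3) = -4 + (0 - 3) = -4 - 3 = -7)
K(w) = (-7 + w)*(3 + w)
K((((v(-2, 1) + 1) + 3) + Y) + 0)*k = (-21 + ((((9 + 1) + 3) - 7) + 0)² - 4*((((9 + 1) + 3) - 7) + 0))*403 = (-21 + (((10 + 3) - 7) + 0)² - 4*(((10 + 3) - 7) + 0))*403 = (-21 + ((13 - 7) + 0)² - 4*((13 - 7) + 0))*403 = (-21 + (6 + 0)² - 4*(6 + 0))*403 = (-21 + 6² - 4*6)*403 = (-21 + 36 - 24)*403 = -9*403 = -3627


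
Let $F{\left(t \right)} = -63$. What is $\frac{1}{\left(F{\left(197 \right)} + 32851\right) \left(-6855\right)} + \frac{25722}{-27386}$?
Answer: $- \frac{2890660751833}{3077662505820} \approx -0.93924$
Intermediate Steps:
$\frac{1}{\left(F{\left(197 \right)} + 32851\right) \left(-6855\right)} + \frac{25722}{-27386} = \frac{1}{\left(-63 + 32851\right) \left(-6855\right)} + \frac{25722}{-27386} = \frac{1}{32788} \left(- \frac{1}{6855}\right) + 25722 \left(- \frac{1}{27386}\right) = \frac{1}{32788} \left(- \frac{1}{6855}\right) - \frac{12861}{13693} = - \frac{1}{224761740} - \frac{12861}{13693} = - \frac{2890660751833}{3077662505820}$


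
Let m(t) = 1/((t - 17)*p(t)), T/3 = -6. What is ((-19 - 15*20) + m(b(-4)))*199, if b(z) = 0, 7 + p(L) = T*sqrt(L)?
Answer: -7554040/119 ≈ -63479.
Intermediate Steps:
T = -18 (T = 3*(-6) = -18)
p(L) = -7 - 18*sqrt(L)
m(t) = 1/((-17 + t)*(-7 - 18*sqrt(t))) (m(t) = 1/((t - 17)*(-7 - 18*sqrt(t))) = 1/((-17 + t)*(-7 - 18*sqrt(t))))
((-19 - 15*20) + m(b(-4)))*199 = ((-19 - 15*20) - 1/((-17 + 0)*(7 + 18*sqrt(0))))*199 = ((-19 - 300) - 1/(-17*(7 + 18*0)))*199 = (-319 - 1*(-1/17)/(7 + 0))*199 = (-319 - 1*(-1/17)/7)*199 = (-319 - 1*(-1/17)*1/7)*199 = (-319 + 1/119)*199 = -37960/119*199 = -7554040/119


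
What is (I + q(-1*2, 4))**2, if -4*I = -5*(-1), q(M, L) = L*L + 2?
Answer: 4489/16 ≈ 280.56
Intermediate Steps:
q(M, L) = 2 + L**2 (q(M, L) = L**2 + 2 = 2 + L**2)
I = -5/4 (I = -(-5)*(-1)/4 = -1/4*5 = -5/4 ≈ -1.2500)
(I + q(-1*2, 4))**2 = (-5/4 + (2 + 4**2))**2 = (-5/4 + (2 + 16))**2 = (-5/4 + 18)**2 = (67/4)**2 = 4489/16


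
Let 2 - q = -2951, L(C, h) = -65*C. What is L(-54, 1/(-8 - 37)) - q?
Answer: 557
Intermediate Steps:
q = 2953 (q = 2 - 1*(-2951) = 2 + 2951 = 2953)
L(-54, 1/(-8 - 37)) - q = -65*(-54) - 1*2953 = 3510 - 2953 = 557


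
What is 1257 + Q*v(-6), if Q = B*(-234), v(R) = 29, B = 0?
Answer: 1257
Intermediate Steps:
Q = 0 (Q = 0*(-234) = 0)
1257 + Q*v(-6) = 1257 + 0*29 = 1257 + 0 = 1257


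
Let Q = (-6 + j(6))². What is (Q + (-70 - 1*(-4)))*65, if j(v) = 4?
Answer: -4030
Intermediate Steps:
Q = 4 (Q = (-6 + 4)² = (-2)² = 4)
(Q + (-70 - 1*(-4)))*65 = (4 + (-70 - 1*(-4)))*65 = (4 + (-70 + 4))*65 = (4 - 66)*65 = -62*65 = -4030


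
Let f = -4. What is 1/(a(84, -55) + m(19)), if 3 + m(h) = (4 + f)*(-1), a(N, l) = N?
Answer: 1/81 ≈ 0.012346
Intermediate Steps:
m(h) = -3 (m(h) = -3 + (4 - 4)*(-1) = -3 + 0*(-1) = -3 + 0 = -3)
1/(a(84, -55) + m(19)) = 1/(84 - 3) = 1/81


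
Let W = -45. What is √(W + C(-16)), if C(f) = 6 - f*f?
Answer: I*√295 ≈ 17.176*I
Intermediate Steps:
C(f) = 6 - f²
√(W + C(-16)) = √(-45 + (6 - 1*(-16)²)) = √(-45 + (6 - 1*256)) = √(-45 + (6 - 256)) = √(-45 - 250) = √(-295) = I*√295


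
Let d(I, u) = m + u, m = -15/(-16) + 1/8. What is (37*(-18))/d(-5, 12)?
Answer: -10656/209 ≈ -50.986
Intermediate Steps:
m = 17/16 (m = -15*(-1/16) + 1*(⅛) = 15/16 + ⅛ = 17/16 ≈ 1.0625)
d(I, u) = 17/16 + u
(37*(-18))/d(-5, 12) = (37*(-18))/(17/16 + 12) = -666/209/16 = -666*16/209 = -10656/209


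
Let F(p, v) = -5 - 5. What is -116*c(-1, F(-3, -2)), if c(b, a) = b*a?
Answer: -1160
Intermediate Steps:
F(p, v) = -10
c(b, a) = a*b
-116*c(-1, F(-3, -2)) = -(-1160)*(-1) = -116*10 = -1160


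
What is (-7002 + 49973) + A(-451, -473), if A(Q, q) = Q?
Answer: 42520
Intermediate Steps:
(-7002 + 49973) + A(-451, -473) = (-7002 + 49973) - 451 = 42971 - 451 = 42520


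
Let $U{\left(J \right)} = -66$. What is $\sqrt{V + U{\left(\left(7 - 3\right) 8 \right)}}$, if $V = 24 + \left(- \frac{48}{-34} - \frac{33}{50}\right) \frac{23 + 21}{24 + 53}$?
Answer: $\frac{2 i \sqrt{3679242}}{595} \approx 6.4475 i$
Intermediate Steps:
$V = \frac{72678}{2975}$ ($V = 24 + \left(\left(-48\right) \left(- \frac{1}{34}\right) - \frac{33}{50}\right) \frac{44}{77} = 24 + \left(\frac{24}{17} - \frac{33}{50}\right) 44 \cdot \frac{1}{77} = 24 + \frac{639}{850} \cdot \frac{4}{7} = 24 + \frac{1278}{2975} = \frac{72678}{2975} \approx 24.43$)
$\sqrt{V + U{\left(\left(7 - 3\right) 8 \right)}} = \sqrt{\frac{72678}{2975} - 66} = \sqrt{- \frac{123672}{2975}} = \frac{2 i \sqrt{3679242}}{595}$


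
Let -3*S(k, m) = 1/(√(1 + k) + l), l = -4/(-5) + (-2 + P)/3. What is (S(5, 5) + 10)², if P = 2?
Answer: 8162675/80802 - 50500*√6/40401 ≈ 97.959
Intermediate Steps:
l = ⅘ (l = -4/(-5) + (-2 + 2)/3 = -4*(-⅕) + 0*(⅓) = ⅘ + 0 = ⅘ ≈ 0.80000)
S(k, m) = -1/(3*(⅘ + √(1 + k))) (S(k, m) = -1/(3*(√(1 + k) + ⅘)) = -1/(3*(⅘ + √(1 + k))))
(S(5, 5) + 10)² = (-5/(12 + 15*√(1 + 5)) + 10)² = (-5/(12 + 15*√6) + 10)² = (10 - 5/(12 + 15*√6))²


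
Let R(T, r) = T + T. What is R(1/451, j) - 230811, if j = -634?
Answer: -104095759/451 ≈ -2.3081e+5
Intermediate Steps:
R(T, r) = 2*T
R(1/451, j) - 230811 = 2/451 - 230811 = -104095759/451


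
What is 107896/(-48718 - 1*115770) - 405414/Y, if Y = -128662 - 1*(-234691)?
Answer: -1085081153/242229141 ≈ -4.4796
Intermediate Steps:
Y = 106029 (Y = -128662 + 234691 = 106029)
107896/(-48718 - 1*115770) - 405414/Y = 107896/(-48718 - 1*115770) - 405414/106029 = 107896/(-48718 - 115770) - 405414*1/106029 = 107896/(-164488) - 45046/11781 = 107896*(-1/164488) - 45046/11781 = -13487/20561 - 45046/11781 = -1085081153/242229141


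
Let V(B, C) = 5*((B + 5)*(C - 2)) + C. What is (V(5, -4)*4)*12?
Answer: -14592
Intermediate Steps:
V(B, C) = C + 5*(-2 + C)*(5 + B) (V(B, C) = 5*((5 + B)*(-2 + C)) + C = 5*((-2 + C)*(5 + B)) + C = 5*(-2 + C)*(5 + B) + C = C + 5*(-2 + C)*(5 + B))
(V(5, -4)*4)*12 = ((-50 - 10*5 + 26*(-4) + 5*5*(-4))*4)*12 = ((-50 - 50 - 104 - 100)*4)*12 = -304*4*12 = -1216*12 = -14592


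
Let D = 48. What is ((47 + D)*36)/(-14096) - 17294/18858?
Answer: -38533823/33227796 ≈ -1.1597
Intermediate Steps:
((47 + D)*36)/(-14096) - 17294/18858 = ((47 + 48)*36)/(-14096) - 17294/18858 = (95*36)*(-1/14096) - 17294*1/18858 = 3420*(-1/14096) - 8647/9429 = -855/3524 - 8647/9429 = -38533823/33227796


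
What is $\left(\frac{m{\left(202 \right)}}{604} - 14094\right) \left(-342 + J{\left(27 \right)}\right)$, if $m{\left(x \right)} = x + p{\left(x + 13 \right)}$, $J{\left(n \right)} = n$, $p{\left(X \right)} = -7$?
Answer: $\frac{2681463015}{604} \approx 4.4395 \cdot 10^{6}$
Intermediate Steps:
$m{\left(x \right)} = -7 + x$ ($m{\left(x \right)} = x - 7 = -7 + x$)
$\left(\frac{m{\left(202 \right)}}{604} - 14094\right) \left(-342 + J{\left(27 \right)}\right) = \left(\frac{-7 + 202}{604} - 14094\right) \left(-342 + 27\right) = \left(195 \cdot \frac{1}{604} - 14094\right) \left(-315\right) = \left(\frac{195}{604} - 14094\right) \left(-315\right) = \left(- \frac{8512581}{604}\right) \left(-315\right) = \frac{2681463015}{604}$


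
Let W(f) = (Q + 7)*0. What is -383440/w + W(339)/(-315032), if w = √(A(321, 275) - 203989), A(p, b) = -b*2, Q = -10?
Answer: 383440*I*√204539/204539 ≈ 847.83*I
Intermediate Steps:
W(f) = 0 (W(f) = (-10 + 7)*0 = -3*0 = 0)
A(p, b) = -2*b
w = I*√204539 (w = √(-2*275 - 203989) = √(-550 - 203989) = √(-204539) = I*√204539 ≈ 452.26*I)
-383440/w + W(339)/(-315032) = -383440*(-I*√204539/204539) + 0/(-315032) = -(-383440)*I*√204539/204539 + 0*(-1/315032) = 383440*I*√204539/204539 + 0 = 383440*I*√204539/204539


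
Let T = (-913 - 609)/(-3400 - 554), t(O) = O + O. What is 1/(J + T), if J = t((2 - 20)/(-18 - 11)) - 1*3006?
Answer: -57333/172249757 ≈ -0.00033285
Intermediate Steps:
t(O) = 2*O
T = 761/1977 (T = -1522/(-3954) = -1522*(-1/3954) = 761/1977 ≈ 0.38493)
J = -87138/29 (J = 2*((2 - 20)/(-18 - 11)) - 1*3006 = 2*(-18/(-29)) - 3006 = 2*(-18*(-1/29)) - 3006 = 2*(18/29) - 3006 = 36/29 - 3006 = -87138/29 ≈ -3004.8)
1/(J + T) = 1/(-87138/29 + 761/1977) = 1/(-172249757/57333) = -57333/172249757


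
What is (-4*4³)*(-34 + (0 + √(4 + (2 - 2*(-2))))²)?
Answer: 6144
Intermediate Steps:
(-4*4³)*(-34 + (0 + √(4 + (2 - 2*(-2))))²) = (-4*64)*(-34 + (0 + √(4 + (2 + 4)))²) = -256*(-34 + (0 + √(4 + 6))²) = -256*(-34 + (0 + √10)²) = -256*(-34 + (√10)²) = -256*(-34 + 10) = -256*(-24) = 6144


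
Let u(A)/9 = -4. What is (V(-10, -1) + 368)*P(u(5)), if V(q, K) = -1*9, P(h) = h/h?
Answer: 359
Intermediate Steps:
u(A) = -36 (u(A) = 9*(-4) = -36)
P(h) = 1
V(q, K) = -9
(V(-10, -1) + 368)*P(u(5)) = (-9 + 368)*1 = 359*1 = 359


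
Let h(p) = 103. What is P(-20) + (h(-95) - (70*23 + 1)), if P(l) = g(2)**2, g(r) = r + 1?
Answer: -1499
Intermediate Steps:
g(r) = 1 + r
P(l) = 9 (P(l) = (1 + 2)**2 = 3**2 = 9)
P(-20) + (h(-95) - (70*23 + 1)) = 9 + (103 - (70*23 + 1)) = 9 + (103 - (1610 + 1)) = 9 + (103 - 1*1611) = 9 + (103 - 1611) = 9 - 1508 = -1499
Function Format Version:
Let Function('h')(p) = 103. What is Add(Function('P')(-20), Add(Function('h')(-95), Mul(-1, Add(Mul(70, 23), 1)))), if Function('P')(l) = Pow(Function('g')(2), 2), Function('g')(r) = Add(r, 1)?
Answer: -1499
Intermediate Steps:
Function('g')(r) = Add(1, r)
Function('P')(l) = 9 (Function('P')(l) = Pow(Add(1, 2), 2) = Pow(3, 2) = 9)
Add(Function('P')(-20), Add(Function('h')(-95), Mul(-1, Add(Mul(70, 23), 1)))) = Add(9, Add(103, Mul(-1, Add(Mul(70, 23), 1)))) = Add(9, Add(103, Mul(-1, Add(1610, 1)))) = Add(9, Add(103, Mul(-1, 1611))) = Add(9, Add(103, -1611)) = Add(9, -1508) = -1499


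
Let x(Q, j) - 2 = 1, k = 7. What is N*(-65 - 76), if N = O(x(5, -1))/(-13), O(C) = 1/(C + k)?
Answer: 141/130 ≈ 1.0846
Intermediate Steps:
x(Q, j) = 3 (x(Q, j) = 2 + 1 = 3)
O(C) = 1/(7 + C) (O(C) = 1/(C + 7) = 1/(7 + C))
N = -1/130 (N = 1/((7 + 3)*(-13)) = -1/13/10 = (1/10)*(-1/13) = -1/130 ≈ -0.0076923)
N*(-65 - 76) = -(-65 - 76)/130 = -1/130*(-141) = 141/130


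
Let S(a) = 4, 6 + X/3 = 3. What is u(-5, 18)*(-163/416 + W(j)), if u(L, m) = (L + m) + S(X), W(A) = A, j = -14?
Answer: -101779/416 ≈ -244.66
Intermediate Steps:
X = -9 (X = -18 + 3*3 = -18 + 9 = -9)
u(L, m) = 4 + L + m (u(L, m) = (L + m) + 4 = 4 + L + m)
u(-5, 18)*(-163/416 + W(j)) = (4 - 5 + 18)*(-163/416 - 14) = 17*(-163*1/416 - 14) = 17*(-163/416 - 14) = 17*(-5987/416) = -101779/416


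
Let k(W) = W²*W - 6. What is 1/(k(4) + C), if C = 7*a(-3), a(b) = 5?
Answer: 1/93 ≈ 0.010753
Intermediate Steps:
k(W) = -6 + W³ (k(W) = W³ - 6 = -6 + W³)
C = 35 (C = 7*5 = 35)
1/(k(4) + C) = 1/((-6 + 4³) + 35) = 1/((-6 + 64) + 35) = 1/(58 + 35) = 1/93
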